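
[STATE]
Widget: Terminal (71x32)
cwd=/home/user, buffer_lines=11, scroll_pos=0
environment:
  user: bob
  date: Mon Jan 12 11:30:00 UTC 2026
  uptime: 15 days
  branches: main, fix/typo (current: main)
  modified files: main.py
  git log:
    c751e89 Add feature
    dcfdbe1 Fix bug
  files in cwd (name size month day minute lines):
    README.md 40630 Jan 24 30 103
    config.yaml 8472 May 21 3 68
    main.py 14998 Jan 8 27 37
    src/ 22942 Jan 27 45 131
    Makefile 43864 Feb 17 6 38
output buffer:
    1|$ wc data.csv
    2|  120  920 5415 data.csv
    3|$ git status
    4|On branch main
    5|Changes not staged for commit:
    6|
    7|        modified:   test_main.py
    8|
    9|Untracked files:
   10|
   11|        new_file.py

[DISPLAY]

$ wc data.csv                                                          
  120  920 5415 data.csv                                               
$ git status                                                           
On branch main                                                         
Changes not staged for commit:                                         
                                                                       
        modified:   test_main.py                                       
                                                                       
Untracked files:                                                       
                                                                       
        new_file.py                                                    
$ █                                                                    
                                                                       
                                                                       
                                                                       
                                                                       
                                                                       
                                                                       
                                                                       
                                                                       
                                                                       
                                                                       
                                                                       
                                                                       
                                                                       
                                                                       
                                                                       
                                                                       
                                                                       
                                                                       
                                                                       
                                                                       


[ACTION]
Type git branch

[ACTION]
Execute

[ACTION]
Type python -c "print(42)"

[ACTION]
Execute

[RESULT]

$ wc data.csv                                                          
  120  920 5415 data.csv                                               
$ git status                                                           
On branch main                                                         
Changes not staged for commit:                                         
                                                                       
        modified:   test_main.py                                       
                                                                       
Untracked files:                                                       
                                                                       
        new_file.py                                                    
$ git branch                                                           
* main                                                                 
  fix/typo                                                             
$ python -c "print(42)"                                                
42                                                                     
$ █                                                                    
                                                                       
                                                                       
                                                                       
                                                                       
                                                                       
                                                                       
                                                                       
                                                                       
                                                                       
                                                                       
                                                                       
                                                                       
                                                                       
                                                                       
                                                                       


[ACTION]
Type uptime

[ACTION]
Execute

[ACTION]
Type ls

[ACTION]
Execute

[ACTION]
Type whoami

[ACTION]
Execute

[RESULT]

$ wc data.csv                                                          
  120  920 5415 data.csv                                               
$ git status                                                           
On branch main                                                         
Changes not staged for commit:                                         
                                                                       
        modified:   test_main.py                                       
                                                                       
Untracked files:                                                       
                                                                       
        new_file.py                                                    
$ git branch                                                           
* main                                                                 
  fix/typo                                                             
$ python -c "print(42)"                                                
42                                                                     
$ uptime                                                               
 10:00  up 15 days                                                     
$ ls                                                                   
README.md  config.yaml  main.py  src/  Makefile                        
$ whoami                                                               
bob                                                                    
$ █                                                                    
                                                                       
                                                                       
                                                                       
                                                                       
                                                                       
                                                                       
                                                                       
                                                                       
                                                                       


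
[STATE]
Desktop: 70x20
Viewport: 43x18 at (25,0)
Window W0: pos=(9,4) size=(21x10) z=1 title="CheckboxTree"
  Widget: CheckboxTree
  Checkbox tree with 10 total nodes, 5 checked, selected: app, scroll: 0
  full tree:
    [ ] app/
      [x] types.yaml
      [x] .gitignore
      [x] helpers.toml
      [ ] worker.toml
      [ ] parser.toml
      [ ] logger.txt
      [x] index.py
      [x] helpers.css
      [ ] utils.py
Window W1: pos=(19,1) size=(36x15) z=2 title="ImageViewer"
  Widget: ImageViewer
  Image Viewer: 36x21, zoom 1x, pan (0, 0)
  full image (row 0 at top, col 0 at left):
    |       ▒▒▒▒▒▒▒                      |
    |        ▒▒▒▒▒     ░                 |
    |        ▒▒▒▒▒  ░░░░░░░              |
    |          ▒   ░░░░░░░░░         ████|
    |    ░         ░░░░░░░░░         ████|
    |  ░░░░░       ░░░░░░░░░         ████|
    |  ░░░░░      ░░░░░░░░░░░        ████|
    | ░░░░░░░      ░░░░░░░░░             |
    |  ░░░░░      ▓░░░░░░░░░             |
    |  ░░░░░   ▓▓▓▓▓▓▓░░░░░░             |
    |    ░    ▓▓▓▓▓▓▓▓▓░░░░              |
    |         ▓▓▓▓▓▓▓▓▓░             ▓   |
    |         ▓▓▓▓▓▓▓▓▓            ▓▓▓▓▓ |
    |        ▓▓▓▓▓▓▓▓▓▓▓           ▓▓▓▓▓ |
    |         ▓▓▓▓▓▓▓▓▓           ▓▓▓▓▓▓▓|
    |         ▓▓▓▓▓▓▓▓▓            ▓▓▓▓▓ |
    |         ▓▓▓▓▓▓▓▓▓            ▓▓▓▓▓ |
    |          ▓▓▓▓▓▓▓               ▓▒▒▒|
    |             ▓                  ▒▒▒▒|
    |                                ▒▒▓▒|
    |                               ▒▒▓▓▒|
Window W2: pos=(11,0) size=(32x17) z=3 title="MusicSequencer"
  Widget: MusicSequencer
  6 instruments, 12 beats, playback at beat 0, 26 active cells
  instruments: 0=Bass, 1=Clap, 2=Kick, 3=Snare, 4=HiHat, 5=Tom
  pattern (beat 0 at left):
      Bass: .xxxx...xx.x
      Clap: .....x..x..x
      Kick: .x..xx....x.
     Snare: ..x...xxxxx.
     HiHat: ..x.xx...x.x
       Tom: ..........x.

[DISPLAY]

━━━━━━━━━━━━━━━━━┓                         
er               ┃━━━━━━━━━━━┓             
─────────────────┨           ┃             
78901            ┃───────────┨             
·██·█            ┃           ┃             
·█··█            ┃           ┃             
···█·            ┃           ┃             
████·            ┃         ██┃             
··█·█            ┃         ██┃             
···█·            ┃         ██┃             
                 ┃░        ██┃             
                 ┃           ┃             
                 ┃           ┃             
                 ┃           ┃             
                 ┃           ┃             
                 ┃━━━━━━━━━━━┛             
━━━━━━━━━━━━━━━━━┛                         
                                           


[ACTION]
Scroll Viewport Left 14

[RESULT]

┏━━━━━━━━━━━━━━━━━━━━━━━━━━━━━━┓           
┃ MusicSequencer               ┃━━━━━━━━━━━
┠──────────────────────────────┨           
┃      ▼12345678901            ┃───────────
┃  Bass·████···██·█            ┃           
┃  Clap·····█··█··█            ┃           
┃  Kick·█··██····█·            ┃           
┃ Snare··█···█████·            ┃         ██
┃ HiHat··█·██···█·█            ┃         ██
┃   Tom··········█·            ┃         ██
┃                              ┃░        ██
┃                              ┃           
┃                              ┃           
┃                              ┃           
┃                              ┃           
┃                              ┃━━━━━━━━━━━
┗━━━━━━━━━━━━━━━━━━━━━━━━━━━━━━┛           
                                           


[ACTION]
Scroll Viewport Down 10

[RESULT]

┠──────────────────────────────┨           
┃      ▼12345678901            ┃───────────
┃  Bass·████···██·█            ┃           
┃  Clap·····█··█··█            ┃           
┃  Kick·█··██····█·            ┃           
┃ Snare··█···█████·            ┃         ██
┃ HiHat··█·██···█·█            ┃         ██
┃   Tom··········█·            ┃         ██
┃                              ┃░        ██
┃                              ┃           
┃                              ┃           
┃                              ┃           
┃                              ┃           
┃                              ┃━━━━━━━━━━━
┗━━━━━━━━━━━━━━━━━━━━━━━━━━━━━━┛           
                                           
                                           
                                           


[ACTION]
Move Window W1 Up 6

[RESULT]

┠──────────────────────────────┨───────────
┃      ▼12345678901            ┃           
┃  Bass·████···██·█            ┃           
┃  Clap·····█··█··█            ┃           
┃  Kick·█··██····█·            ┃         ██
┃ Snare··█···█████·            ┃         ██
┃ HiHat··█·██···█·█            ┃         ██
┃   Tom··········█·            ┃░        ██
┃                              ┃           
┃                              ┃           
┃                              ┃           
┃                              ┃           
┃                              ┃━━━━━━━━━━━
┃                              ┃           
┗━━━━━━━━━━━━━━━━━━━━━━━━━━━━━━┛           
                                           
                                           
                                           


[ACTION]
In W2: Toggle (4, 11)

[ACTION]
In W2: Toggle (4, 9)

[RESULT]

┠──────────────────────────────┨───────────
┃      ▼12345678901            ┃           
┃  Bass·████···██·█            ┃           
┃  Clap·····█··█··█            ┃           
┃  Kick·█··██····█·            ┃         ██
┃ Snare··█···█████·            ┃         ██
┃ HiHat··█·██······            ┃         ██
┃   Tom··········█·            ┃░        ██
┃                              ┃           
┃                              ┃           
┃                              ┃           
┃                              ┃           
┃                              ┃━━━━━━━━━━━
┃                              ┃           
┗━━━━━━━━━━━━━━━━━━━━━━━━━━━━━━┛           
                                           
                                           
                                           


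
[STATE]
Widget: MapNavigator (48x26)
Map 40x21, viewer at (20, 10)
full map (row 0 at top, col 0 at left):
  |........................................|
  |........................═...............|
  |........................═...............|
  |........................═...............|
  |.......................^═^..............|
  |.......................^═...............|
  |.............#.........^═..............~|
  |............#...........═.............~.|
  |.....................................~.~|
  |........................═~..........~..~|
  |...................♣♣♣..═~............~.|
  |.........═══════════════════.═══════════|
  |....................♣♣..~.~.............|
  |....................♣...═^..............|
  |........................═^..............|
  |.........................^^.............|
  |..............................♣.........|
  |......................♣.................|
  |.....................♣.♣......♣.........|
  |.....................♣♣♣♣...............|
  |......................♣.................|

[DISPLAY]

                                                
                                                
                                                
    ........................................    
    ........................═...............    
    ........................═...............    
    ........................═...............    
    .......................^═^..............    
    .......................^═...............    
    .............#.........^═..............~    
    ............#...........═.............~.    
    .....................................~.~    
    ........................═~..........~..~    
    ...................♣@♣..═~............~.    
    .........═══════════════════.═══════════    
    ....................♣♣..~.~.............    
    ....................♣...═^..............    
    ........................═^..............    
    .........................^^.............    
    ..............................♣.........    
    ......................♣.................    
    .....................♣.♣......♣.........    
    .....................♣♣♣♣...............    
    ......................♣.................    
                                                
                                                


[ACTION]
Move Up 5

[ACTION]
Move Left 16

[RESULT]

                                                
                                                
                                                
                                                
                                                
                                                
                                                
                                                
                    ............................
                    ........................═...
                    ........................═...
                    ........................═...
                    .......................^═^..
                    ....@..................^═...
                    .............#.........^═...
                    ............#...........═...
                    ............................
                    ........................═~..
                    ...................♣♣♣..═~..
                    .........═══════════════════
                    ....................♣♣..~.~.
                    ....................♣...═^..
                    ........................═^..
                    .........................^^.
                    ............................
                    ......................♣.....


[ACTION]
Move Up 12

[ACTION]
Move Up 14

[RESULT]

                                                
                                                
                                                
                                                
                                                
                                                
                                                
                                                
                                                
                                                
                                                
                                                
                                                
                    ....@.......................
                    ........................═...
                    ........................═...
                    ........................═...
                    .......................^═^..
                    .......................^═...
                    .............#.........^═...
                    ............#...........═...
                    ............................
                    ........................═~..
                    ...................♣♣♣..═~..
                    .........═══════════════════
                    ....................♣♣..~.~.


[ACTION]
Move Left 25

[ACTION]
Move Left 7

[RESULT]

                                                
                                                
                                                
                                                
                                                
                                                
                                                
                                                
                                                
                                                
                                                
                                                
                                                
                        @.......................
                        ........................
                        ........................
                        ........................
                        .......................^
                        .......................^
                        .............#.........^
                        ............#...........
                        ........................
                        ........................
                        ...................♣♣♣..
                        .........═══════════════
                        ....................♣♣..


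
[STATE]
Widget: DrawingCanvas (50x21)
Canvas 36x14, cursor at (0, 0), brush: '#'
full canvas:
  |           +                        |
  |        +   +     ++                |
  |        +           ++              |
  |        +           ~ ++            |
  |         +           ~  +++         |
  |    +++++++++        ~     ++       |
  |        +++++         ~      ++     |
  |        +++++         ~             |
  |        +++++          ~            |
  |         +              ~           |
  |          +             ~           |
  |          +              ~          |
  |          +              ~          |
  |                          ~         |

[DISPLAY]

+          +                                      
        +   +     ++                              
        +           ++                            
        +           ~ ++                          
         +           ~  +++                       
    +++++++++        ~     ++                     
        +++++         ~      ++                   
        +++++         ~                           
        +++++          ~                          
         +              ~                         
          +             ~                         
          +              ~                        
          +              ~                        
                          ~                       
                                                  
                                                  
                                                  
                                                  
                                                  
                                                  
                                                  


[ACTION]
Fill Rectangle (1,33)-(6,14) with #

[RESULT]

+          +                                      
        +   + ####################                
        +     ####################                
        +     ####################                
         +    ####################                
    +++++++++ ####################                
        +++++ ####################                
        +++++         ~                           
        +++++          ~                          
         +              ~                         
          +             ~                         
          +              ~                        
          +              ~                        
                          ~                       
                                                  
                                                  
                                                  
                                                  
                                                  
                                                  
                                                  


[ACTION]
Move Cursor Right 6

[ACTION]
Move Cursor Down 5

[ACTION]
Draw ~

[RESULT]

           +                                      
        +   + ####################                
        +     ####################                
        +     ####################                
         +    ####################                
    ++~++++++ ####################                
        +++++ ####################                
        +++++         ~                           
        +++++          ~                          
         +              ~                         
          +             ~                         
          +              ~                        
          +              ~                        
                          ~                       
                                                  
                                                  
                                                  
                                                  
                                                  
                                                  
                                                  


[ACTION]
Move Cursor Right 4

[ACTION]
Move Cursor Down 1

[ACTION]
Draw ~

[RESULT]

           +                                      
        +   + ####################                
        +     ####################                
        +     ####################                
         +    ####################                
    ++~++++++ ####################                
        ++~++ ####################                
        +++++         ~                           
        +++++          ~                          
         +              ~                         
          +             ~                         
          +              ~                        
          +              ~                        
                          ~                       
                                                  
                                                  
                                                  
                                                  
                                                  
                                                  
                                                  


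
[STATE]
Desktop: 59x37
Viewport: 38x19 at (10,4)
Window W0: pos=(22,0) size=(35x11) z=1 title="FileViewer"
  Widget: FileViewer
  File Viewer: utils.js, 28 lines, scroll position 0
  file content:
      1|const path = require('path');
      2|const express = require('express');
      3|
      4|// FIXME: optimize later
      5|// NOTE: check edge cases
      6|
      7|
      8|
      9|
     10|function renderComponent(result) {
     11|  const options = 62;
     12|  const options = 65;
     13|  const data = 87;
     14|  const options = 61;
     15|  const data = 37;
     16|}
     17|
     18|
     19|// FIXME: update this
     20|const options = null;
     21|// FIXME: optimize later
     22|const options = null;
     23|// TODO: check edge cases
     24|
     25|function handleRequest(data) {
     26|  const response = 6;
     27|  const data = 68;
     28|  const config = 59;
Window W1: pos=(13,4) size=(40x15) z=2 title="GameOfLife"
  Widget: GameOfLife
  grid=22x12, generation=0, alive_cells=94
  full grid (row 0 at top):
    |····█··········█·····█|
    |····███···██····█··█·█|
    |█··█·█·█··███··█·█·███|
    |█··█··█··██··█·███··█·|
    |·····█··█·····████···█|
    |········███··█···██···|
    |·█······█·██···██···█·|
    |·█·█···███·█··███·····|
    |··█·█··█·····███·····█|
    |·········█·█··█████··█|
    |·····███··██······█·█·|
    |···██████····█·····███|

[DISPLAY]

   ┏━━━━━━━━━━━━━━━━━━━━━━━━━━━━━━━━━━
   ┃ GameOfLife                       
   ┠──────────────────────────────────
   ┃Gen: 0                            
   ┃····███···██····█··█·█            
   ┃█··█·█·█··███··█·█·███            
   ┃█··█··█··██··█·███··█·            
   ┃·····█··█·····████···█            
   ┃········███··█···██···            
   ┃·█······█·██···██···█·            
   ┃·█·█···███·█··███·····            
   ┃··█·█··█·····███·····█            
   ┃·········█·█··█████··█            
   ┃·····███··██······█·█·            
   ┗━━━━━━━━━━━━━━━━━━━━━━━━━━━━━━━━━━
                                      
                                      
                                      
                                      


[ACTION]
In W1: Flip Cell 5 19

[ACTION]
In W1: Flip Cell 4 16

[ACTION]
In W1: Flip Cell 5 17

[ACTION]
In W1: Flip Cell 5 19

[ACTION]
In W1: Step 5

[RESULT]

   ┏━━━━━━━━━━━━━━━━━━━━━━━━━━━━━━━━━━
   ┃ GameOfLife                       
   ┠──────────────────────────────────
   ┃Gen: 5                            
   ┃···█·█·····█·······█··            
   ┃···█·█····█···········            
   ┃····█····████████·····            
   ┃·········█·········█··            
   ┃········█··█·██·······            
   ┃·····█···███·███·█····            
   ┃···██·███·█···█···█···            
   ┃·██···█████····███·██·            
   ┃··█·█··████···█·█·███·            
   ┃···█···█·····██··█····            
   ┗━━━━━━━━━━━━━━━━━━━━━━━━━━━━━━━━━━
                                      
                                      
                                      
                                      


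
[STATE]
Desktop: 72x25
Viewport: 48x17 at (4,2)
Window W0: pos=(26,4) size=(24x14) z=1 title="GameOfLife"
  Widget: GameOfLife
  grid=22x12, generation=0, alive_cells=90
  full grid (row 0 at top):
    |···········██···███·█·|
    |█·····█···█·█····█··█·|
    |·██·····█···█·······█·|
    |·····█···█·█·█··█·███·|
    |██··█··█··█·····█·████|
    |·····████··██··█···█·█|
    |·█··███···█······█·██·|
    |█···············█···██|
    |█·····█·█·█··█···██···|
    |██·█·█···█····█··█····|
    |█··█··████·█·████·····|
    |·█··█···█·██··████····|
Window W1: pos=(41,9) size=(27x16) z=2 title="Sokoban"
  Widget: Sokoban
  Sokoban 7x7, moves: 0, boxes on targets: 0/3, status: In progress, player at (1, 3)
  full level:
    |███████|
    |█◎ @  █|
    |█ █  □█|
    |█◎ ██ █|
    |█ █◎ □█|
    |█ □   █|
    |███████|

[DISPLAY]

                                                
                                                
                      ┏━━━━━━━━━━━━━━━━━━━━━━┓  
                      ┃ GameOfLife           ┃  
                      ┠──────────────────────┨  
                      ┃Gen: 0                ┃  
                      ┃█·····█···█·█····█··█·┃  
                      ┃·██·····█···█·┏━━━━━━━━━━
                      ┃·····█···█·█·█┃ Sokoban  
                      ┃██··█··█··█···┠──────────
                      ┃·····████··██·┃███████   
                      ┃·█··███···█···┃█◎ @  █   
                      ┃█·············┃█ █  □█   
                      ┃█·····█·█·█··█┃█◎ ██ █   
                      ┃██·█·█···█····┃█ █◎ □█   
                      ┗━━━━━━━━━━━━━━┃█ □   █   
                                     ┃███████   


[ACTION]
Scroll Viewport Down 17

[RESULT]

                      ┃█·····█···█·█····█··█·┃  
                      ┃·██·····█···█·┏━━━━━━━━━━
                      ┃·····█···█·█·█┃ Sokoban  
                      ┃██··█··█··█···┠──────────
                      ┃·····████··██·┃███████   
                      ┃·█··███···█···┃█◎ @  █   
                      ┃█·············┃█ █  □█   
                      ┃█·····█·█·█··█┃█◎ ██ █   
                      ┃██·█·█···█····┃█ █◎ □█   
                      ┗━━━━━━━━━━━━━━┃█ □   █   
                                     ┃███████   
                                     ┃Moves: 0  
                                     ┃          
                                     ┃          
                                     ┃          
                                     ┃          
                                     ┗━━━━━━━━━━


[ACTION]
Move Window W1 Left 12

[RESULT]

                      ┃█·····█···█·█····█··█·┃  
                      ┃·█┏━━━━━━━━━━━━━━━━━━━━━━
                      ┃··┃ Sokoban              
                      ┃██┠──────────────────────
                      ┃··┃███████               
                      ┃·█┃█◎ @  █               
                      ┃█·┃█ █  □█               
                      ┃█·┃█◎ ██ █               
                      ┃██┃█ █◎ □█               
                      ┗━━┃█ □   █               
                         ┃███████               
                         ┃Moves: 0  0/3         
                         ┃                      
                         ┃                      
                         ┃                      
                         ┃                      
                         ┗━━━━━━━━━━━━━━━━━━━━━━


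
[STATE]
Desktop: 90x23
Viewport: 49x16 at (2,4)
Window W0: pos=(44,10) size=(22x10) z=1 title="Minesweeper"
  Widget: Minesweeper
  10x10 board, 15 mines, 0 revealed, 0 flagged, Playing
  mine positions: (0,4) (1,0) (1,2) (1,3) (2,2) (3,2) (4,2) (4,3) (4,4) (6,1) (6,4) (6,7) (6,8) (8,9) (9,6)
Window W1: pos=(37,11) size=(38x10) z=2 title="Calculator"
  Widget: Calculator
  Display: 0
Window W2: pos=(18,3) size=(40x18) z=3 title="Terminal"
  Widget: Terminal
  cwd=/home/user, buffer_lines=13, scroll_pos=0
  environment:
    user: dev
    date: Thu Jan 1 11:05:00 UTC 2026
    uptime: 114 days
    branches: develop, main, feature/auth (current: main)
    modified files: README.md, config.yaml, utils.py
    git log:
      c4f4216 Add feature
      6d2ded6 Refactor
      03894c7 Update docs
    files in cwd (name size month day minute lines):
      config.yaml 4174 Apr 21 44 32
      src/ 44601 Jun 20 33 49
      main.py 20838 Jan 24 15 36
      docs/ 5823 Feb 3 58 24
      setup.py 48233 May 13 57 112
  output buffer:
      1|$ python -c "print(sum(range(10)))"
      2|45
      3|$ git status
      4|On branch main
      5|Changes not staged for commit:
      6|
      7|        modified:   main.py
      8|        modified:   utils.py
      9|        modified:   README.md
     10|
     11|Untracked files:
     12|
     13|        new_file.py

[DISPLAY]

                ┃ Terminal                       
                ┠────────────────────────────────
                ┃$ python -c "print(sum(range(10)
                ┃45                              
                ┃$ git status                    
                ┃On branch main                  
                ┃Changes not staged for commit:  
                ┃                                
                ┃        modified:   main.py     
                ┃        modified:   utils.py    
                ┃        modified:   README.md   
                ┃                                
                ┃Untracked files:                
                ┃                                
                ┃        new_file.py             
                ┃$ █                             


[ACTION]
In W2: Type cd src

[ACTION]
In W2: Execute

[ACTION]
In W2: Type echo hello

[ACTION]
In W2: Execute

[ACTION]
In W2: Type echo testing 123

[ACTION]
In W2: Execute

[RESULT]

                ┃ Terminal                       
                ┠────────────────────────────────
                ┃        modified:   main.py     
                ┃        modified:   utils.py    
                ┃        modified:   README.md   
                ┃                                
                ┃Untracked files:                
                ┃                                
                ┃        new_file.py             
                ┃$ cd src                        
                ┃                                
                ┃$ echo hello                    
                ┃hello                           
                ┃$ echo testing 123              
                ┃testing 123                     
                ┃$ █                             
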